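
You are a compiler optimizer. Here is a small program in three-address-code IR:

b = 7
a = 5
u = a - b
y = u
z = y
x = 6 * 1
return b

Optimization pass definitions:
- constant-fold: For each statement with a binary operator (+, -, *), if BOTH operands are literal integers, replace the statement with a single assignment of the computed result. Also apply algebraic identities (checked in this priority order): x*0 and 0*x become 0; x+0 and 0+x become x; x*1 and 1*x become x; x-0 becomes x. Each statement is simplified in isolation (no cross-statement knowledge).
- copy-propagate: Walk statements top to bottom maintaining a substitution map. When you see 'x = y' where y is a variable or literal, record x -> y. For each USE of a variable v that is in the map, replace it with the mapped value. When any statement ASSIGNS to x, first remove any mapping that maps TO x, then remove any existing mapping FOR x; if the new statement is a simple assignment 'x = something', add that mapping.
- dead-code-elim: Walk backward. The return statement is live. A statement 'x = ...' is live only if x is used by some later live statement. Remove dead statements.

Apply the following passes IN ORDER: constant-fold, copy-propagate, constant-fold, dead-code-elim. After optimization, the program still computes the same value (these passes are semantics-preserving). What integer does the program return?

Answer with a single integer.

Initial IR:
  b = 7
  a = 5
  u = a - b
  y = u
  z = y
  x = 6 * 1
  return b
After constant-fold (7 stmts):
  b = 7
  a = 5
  u = a - b
  y = u
  z = y
  x = 6
  return b
After copy-propagate (7 stmts):
  b = 7
  a = 5
  u = 5 - 7
  y = u
  z = u
  x = 6
  return 7
After constant-fold (7 stmts):
  b = 7
  a = 5
  u = -2
  y = u
  z = u
  x = 6
  return 7
After dead-code-elim (1 stmts):
  return 7
Evaluate:
  b = 7  =>  b = 7
  a = 5  =>  a = 5
  u = a - b  =>  u = -2
  y = u  =>  y = -2
  z = y  =>  z = -2
  x = 6 * 1  =>  x = 6
  return b = 7

Answer: 7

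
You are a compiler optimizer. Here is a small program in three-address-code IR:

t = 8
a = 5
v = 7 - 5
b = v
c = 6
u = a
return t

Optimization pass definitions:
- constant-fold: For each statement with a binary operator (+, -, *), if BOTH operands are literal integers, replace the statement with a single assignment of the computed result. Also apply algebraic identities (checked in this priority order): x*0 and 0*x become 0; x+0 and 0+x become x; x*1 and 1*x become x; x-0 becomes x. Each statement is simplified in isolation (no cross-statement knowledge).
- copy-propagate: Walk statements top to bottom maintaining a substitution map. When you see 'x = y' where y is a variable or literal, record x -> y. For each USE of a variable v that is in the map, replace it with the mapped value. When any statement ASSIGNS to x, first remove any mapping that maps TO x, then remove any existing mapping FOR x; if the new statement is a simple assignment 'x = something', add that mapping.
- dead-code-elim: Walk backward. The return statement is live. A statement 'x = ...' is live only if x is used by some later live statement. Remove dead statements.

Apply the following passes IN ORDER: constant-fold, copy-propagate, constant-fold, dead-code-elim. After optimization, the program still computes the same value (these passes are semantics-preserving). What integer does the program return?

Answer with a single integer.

Initial IR:
  t = 8
  a = 5
  v = 7 - 5
  b = v
  c = 6
  u = a
  return t
After constant-fold (7 stmts):
  t = 8
  a = 5
  v = 2
  b = v
  c = 6
  u = a
  return t
After copy-propagate (7 stmts):
  t = 8
  a = 5
  v = 2
  b = 2
  c = 6
  u = 5
  return 8
After constant-fold (7 stmts):
  t = 8
  a = 5
  v = 2
  b = 2
  c = 6
  u = 5
  return 8
After dead-code-elim (1 stmts):
  return 8
Evaluate:
  t = 8  =>  t = 8
  a = 5  =>  a = 5
  v = 7 - 5  =>  v = 2
  b = v  =>  b = 2
  c = 6  =>  c = 6
  u = a  =>  u = 5
  return t = 8

Answer: 8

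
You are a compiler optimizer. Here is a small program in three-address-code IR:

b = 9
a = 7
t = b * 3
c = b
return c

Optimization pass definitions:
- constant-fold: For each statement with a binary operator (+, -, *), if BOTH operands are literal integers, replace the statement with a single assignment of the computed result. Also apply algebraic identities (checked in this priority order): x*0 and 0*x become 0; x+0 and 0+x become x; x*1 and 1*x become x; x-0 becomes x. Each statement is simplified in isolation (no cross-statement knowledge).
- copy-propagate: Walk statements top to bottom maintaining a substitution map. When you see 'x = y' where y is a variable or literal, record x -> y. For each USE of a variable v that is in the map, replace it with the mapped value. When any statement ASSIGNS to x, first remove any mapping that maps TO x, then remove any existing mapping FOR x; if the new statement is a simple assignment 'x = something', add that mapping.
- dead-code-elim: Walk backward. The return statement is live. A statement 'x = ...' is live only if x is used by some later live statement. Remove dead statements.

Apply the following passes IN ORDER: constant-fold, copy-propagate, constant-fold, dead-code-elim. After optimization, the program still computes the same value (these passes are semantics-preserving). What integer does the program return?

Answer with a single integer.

Answer: 9

Derivation:
Initial IR:
  b = 9
  a = 7
  t = b * 3
  c = b
  return c
After constant-fold (5 stmts):
  b = 9
  a = 7
  t = b * 3
  c = b
  return c
After copy-propagate (5 stmts):
  b = 9
  a = 7
  t = 9 * 3
  c = 9
  return 9
After constant-fold (5 stmts):
  b = 9
  a = 7
  t = 27
  c = 9
  return 9
After dead-code-elim (1 stmts):
  return 9
Evaluate:
  b = 9  =>  b = 9
  a = 7  =>  a = 7
  t = b * 3  =>  t = 27
  c = b  =>  c = 9
  return c = 9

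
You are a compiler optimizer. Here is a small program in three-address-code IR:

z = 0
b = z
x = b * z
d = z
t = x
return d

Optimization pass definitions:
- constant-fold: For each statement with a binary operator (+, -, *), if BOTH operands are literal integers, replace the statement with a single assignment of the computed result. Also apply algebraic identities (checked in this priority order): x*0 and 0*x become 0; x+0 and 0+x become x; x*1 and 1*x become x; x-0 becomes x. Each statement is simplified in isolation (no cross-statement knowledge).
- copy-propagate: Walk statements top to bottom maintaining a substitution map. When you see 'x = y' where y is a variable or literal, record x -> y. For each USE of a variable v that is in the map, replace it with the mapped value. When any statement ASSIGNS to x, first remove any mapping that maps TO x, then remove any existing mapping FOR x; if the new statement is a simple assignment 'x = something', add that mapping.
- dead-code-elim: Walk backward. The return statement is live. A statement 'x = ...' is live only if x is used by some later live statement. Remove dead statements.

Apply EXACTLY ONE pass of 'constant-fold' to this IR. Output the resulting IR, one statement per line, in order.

Applying constant-fold statement-by-statement:
  [1] z = 0  (unchanged)
  [2] b = z  (unchanged)
  [3] x = b * z  (unchanged)
  [4] d = z  (unchanged)
  [5] t = x  (unchanged)
  [6] return d  (unchanged)
Result (6 stmts):
  z = 0
  b = z
  x = b * z
  d = z
  t = x
  return d

Answer: z = 0
b = z
x = b * z
d = z
t = x
return d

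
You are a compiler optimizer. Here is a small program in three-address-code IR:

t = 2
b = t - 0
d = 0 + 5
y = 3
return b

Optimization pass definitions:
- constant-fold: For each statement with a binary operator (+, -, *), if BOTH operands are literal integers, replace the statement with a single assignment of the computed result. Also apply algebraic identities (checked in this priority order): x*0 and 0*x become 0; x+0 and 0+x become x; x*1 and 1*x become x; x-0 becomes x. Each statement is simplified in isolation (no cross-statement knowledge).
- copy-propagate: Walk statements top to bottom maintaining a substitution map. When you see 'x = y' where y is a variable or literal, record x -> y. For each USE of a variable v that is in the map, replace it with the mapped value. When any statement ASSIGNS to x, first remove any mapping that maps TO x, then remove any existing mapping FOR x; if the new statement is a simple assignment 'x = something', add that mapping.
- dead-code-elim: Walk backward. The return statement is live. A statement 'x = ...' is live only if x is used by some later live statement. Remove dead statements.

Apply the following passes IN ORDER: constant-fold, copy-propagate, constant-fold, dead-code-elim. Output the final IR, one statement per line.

Answer: return 2

Derivation:
Initial IR:
  t = 2
  b = t - 0
  d = 0 + 5
  y = 3
  return b
After constant-fold (5 stmts):
  t = 2
  b = t
  d = 5
  y = 3
  return b
After copy-propagate (5 stmts):
  t = 2
  b = 2
  d = 5
  y = 3
  return 2
After constant-fold (5 stmts):
  t = 2
  b = 2
  d = 5
  y = 3
  return 2
After dead-code-elim (1 stmts):
  return 2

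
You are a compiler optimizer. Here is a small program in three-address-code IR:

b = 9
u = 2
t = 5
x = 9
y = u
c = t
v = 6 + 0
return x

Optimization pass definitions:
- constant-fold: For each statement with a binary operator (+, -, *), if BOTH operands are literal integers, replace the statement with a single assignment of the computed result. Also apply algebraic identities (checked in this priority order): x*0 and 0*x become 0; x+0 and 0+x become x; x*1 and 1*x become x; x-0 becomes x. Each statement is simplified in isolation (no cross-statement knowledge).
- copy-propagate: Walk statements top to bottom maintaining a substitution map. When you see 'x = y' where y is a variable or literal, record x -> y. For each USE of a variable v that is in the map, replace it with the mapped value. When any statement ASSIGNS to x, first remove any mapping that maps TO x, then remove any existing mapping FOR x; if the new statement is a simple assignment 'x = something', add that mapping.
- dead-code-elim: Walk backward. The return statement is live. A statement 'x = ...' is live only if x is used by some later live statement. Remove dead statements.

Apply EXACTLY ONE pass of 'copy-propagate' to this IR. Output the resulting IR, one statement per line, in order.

Applying copy-propagate statement-by-statement:
  [1] b = 9  (unchanged)
  [2] u = 2  (unchanged)
  [3] t = 5  (unchanged)
  [4] x = 9  (unchanged)
  [5] y = u  -> y = 2
  [6] c = t  -> c = 5
  [7] v = 6 + 0  (unchanged)
  [8] return x  -> return 9
Result (8 stmts):
  b = 9
  u = 2
  t = 5
  x = 9
  y = 2
  c = 5
  v = 6 + 0
  return 9

Answer: b = 9
u = 2
t = 5
x = 9
y = 2
c = 5
v = 6 + 0
return 9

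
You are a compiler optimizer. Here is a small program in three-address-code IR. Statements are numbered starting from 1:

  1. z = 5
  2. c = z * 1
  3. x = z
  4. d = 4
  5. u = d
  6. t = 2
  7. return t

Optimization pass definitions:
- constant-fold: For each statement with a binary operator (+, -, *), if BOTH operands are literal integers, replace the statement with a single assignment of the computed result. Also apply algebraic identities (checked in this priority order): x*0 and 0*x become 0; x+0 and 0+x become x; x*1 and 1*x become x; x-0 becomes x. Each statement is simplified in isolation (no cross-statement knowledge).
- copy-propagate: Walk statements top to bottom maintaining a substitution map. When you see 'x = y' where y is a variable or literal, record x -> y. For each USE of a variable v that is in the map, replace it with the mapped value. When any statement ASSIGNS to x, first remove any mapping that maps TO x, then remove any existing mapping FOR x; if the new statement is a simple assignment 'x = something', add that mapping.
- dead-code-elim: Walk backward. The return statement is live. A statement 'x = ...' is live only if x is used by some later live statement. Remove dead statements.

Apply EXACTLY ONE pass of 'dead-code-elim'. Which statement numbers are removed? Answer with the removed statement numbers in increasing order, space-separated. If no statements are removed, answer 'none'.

Backward liveness scan:
Stmt 1 'z = 5': DEAD (z not in live set [])
Stmt 2 'c = z * 1': DEAD (c not in live set [])
Stmt 3 'x = z': DEAD (x not in live set [])
Stmt 4 'd = 4': DEAD (d not in live set [])
Stmt 5 'u = d': DEAD (u not in live set [])
Stmt 6 't = 2': KEEP (t is live); live-in = []
Stmt 7 'return t': KEEP (return); live-in = ['t']
Removed statement numbers: [1, 2, 3, 4, 5]
Surviving IR:
  t = 2
  return t

Answer: 1 2 3 4 5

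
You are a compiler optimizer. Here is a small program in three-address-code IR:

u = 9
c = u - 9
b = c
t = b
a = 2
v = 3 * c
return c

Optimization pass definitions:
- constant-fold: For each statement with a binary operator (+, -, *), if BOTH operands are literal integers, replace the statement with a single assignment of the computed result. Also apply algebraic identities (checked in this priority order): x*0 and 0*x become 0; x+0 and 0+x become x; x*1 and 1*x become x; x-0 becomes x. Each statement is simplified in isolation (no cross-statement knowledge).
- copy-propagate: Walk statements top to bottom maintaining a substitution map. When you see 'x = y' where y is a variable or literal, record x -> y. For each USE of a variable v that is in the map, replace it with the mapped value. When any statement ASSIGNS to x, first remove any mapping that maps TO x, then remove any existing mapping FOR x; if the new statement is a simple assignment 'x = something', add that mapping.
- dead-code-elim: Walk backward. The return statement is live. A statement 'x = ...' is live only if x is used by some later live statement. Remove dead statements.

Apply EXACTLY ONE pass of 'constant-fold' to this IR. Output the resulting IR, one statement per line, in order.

Answer: u = 9
c = u - 9
b = c
t = b
a = 2
v = 3 * c
return c

Derivation:
Applying constant-fold statement-by-statement:
  [1] u = 9  (unchanged)
  [2] c = u - 9  (unchanged)
  [3] b = c  (unchanged)
  [4] t = b  (unchanged)
  [5] a = 2  (unchanged)
  [6] v = 3 * c  (unchanged)
  [7] return c  (unchanged)
Result (7 stmts):
  u = 9
  c = u - 9
  b = c
  t = b
  a = 2
  v = 3 * c
  return c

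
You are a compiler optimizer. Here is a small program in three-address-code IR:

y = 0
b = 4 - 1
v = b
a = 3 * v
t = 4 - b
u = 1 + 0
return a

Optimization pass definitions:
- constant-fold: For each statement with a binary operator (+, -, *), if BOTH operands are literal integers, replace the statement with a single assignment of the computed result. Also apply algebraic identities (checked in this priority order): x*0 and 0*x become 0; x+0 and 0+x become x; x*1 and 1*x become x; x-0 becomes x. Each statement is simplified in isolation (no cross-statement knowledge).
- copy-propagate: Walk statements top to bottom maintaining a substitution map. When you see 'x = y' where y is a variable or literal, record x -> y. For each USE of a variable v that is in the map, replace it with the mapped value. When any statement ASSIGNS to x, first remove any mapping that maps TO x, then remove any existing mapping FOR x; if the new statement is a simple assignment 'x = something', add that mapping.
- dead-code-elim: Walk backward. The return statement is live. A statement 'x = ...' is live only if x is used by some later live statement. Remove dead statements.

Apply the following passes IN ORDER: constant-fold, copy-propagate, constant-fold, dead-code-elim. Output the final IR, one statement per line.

Initial IR:
  y = 0
  b = 4 - 1
  v = b
  a = 3 * v
  t = 4 - b
  u = 1 + 0
  return a
After constant-fold (7 stmts):
  y = 0
  b = 3
  v = b
  a = 3 * v
  t = 4 - b
  u = 1
  return a
After copy-propagate (7 stmts):
  y = 0
  b = 3
  v = 3
  a = 3 * 3
  t = 4 - 3
  u = 1
  return a
After constant-fold (7 stmts):
  y = 0
  b = 3
  v = 3
  a = 9
  t = 1
  u = 1
  return a
After dead-code-elim (2 stmts):
  a = 9
  return a

Answer: a = 9
return a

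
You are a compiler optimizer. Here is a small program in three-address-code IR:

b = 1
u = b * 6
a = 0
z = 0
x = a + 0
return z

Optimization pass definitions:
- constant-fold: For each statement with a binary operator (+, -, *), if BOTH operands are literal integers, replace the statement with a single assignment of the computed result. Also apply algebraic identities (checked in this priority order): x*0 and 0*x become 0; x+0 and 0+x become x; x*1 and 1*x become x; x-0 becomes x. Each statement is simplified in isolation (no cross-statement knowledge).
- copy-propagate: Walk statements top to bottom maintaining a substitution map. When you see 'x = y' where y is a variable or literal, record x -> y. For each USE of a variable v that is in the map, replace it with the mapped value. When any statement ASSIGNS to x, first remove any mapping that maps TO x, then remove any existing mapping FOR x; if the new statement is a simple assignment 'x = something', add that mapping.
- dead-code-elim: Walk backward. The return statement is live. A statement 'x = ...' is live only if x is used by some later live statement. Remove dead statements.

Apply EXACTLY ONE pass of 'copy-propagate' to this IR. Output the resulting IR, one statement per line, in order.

Applying copy-propagate statement-by-statement:
  [1] b = 1  (unchanged)
  [2] u = b * 6  -> u = 1 * 6
  [3] a = 0  (unchanged)
  [4] z = 0  (unchanged)
  [5] x = a + 0  -> x = 0 + 0
  [6] return z  -> return 0
Result (6 stmts):
  b = 1
  u = 1 * 6
  a = 0
  z = 0
  x = 0 + 0
  return 0

Answer: b = 1
u = 1 * 6
a = 0
z = 0
x = 0 + 0
return 0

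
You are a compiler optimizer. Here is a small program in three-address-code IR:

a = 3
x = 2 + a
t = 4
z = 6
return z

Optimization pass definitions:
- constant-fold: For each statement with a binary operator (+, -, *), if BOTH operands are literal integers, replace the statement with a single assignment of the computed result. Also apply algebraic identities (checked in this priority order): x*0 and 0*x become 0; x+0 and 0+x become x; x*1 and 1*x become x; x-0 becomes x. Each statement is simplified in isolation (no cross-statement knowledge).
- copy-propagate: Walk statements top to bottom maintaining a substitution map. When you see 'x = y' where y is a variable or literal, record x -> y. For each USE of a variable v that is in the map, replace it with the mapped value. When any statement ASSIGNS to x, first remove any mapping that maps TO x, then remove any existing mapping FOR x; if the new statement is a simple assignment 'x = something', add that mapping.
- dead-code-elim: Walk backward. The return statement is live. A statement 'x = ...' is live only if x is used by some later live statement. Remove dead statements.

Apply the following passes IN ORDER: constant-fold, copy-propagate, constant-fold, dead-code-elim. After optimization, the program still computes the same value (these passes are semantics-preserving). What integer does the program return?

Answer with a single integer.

Answer: 6

Derivation:
Initial IR:
  a = 3
  x = 2 + a
  t = 4
  z = 6
  return z
After constant-fold (5 stmts):
  a = 3
  x = 2 + a
  t = 4
  z = 6
  return z
After copy-propagate (5 stmts):
  a = 3
  x = 2 + 3
  t = 4
  z = 6
  return 6
After constant-fold (5 stmts):
  a = 3
  x = 5
  t = 4
  z = 6
  return 6
After dead-code-elim (1 stmts):
  return 6
Evaluate:
  a = 3  =>  a = 3
  x = 2 + a  =>  x = 5
  t = 4  =>  t = 4
  z = 6  =>  z = 6
  return z = 6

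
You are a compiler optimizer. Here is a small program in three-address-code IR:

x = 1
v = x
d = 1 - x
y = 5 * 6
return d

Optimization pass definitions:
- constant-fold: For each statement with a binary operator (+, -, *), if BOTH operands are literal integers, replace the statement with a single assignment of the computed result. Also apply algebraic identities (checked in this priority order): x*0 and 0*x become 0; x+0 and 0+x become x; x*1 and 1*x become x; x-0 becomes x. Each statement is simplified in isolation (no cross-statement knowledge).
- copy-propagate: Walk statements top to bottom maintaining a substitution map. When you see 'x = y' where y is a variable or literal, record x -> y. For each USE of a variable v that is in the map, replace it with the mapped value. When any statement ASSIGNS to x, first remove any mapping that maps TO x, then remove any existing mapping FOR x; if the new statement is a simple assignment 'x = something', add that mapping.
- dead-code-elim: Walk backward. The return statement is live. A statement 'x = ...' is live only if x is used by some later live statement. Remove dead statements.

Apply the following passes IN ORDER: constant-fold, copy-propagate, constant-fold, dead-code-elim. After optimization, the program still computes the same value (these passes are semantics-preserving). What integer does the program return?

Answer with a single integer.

Answer: 0

Derivation:
Initial IR:
  x = 1
  v = x
  d = 1 - x
  y = 5 * 6
  return d
After constant-fold (5 stmts):
  x = 1
  v = x
  d = 1 - x
  y = 30
  return d
After copy-propagate (5 stmts):
  x = 1
  v = 1
  d = 1 - 1
  y = 30
  return d
After constant-fold (5 stmts):
  x = 1
  v = 1
  d = 0
  y = 30
  return d
After dead-code-elim (2 stmts):
  d = 0
  return d
Evaluate:
  x = 1  =>  x = 1
  v = x  =>  v = 1
  d = 1 - x  =>  d = 0
  y = 5 * 6  =>  y = 30
  return d = 0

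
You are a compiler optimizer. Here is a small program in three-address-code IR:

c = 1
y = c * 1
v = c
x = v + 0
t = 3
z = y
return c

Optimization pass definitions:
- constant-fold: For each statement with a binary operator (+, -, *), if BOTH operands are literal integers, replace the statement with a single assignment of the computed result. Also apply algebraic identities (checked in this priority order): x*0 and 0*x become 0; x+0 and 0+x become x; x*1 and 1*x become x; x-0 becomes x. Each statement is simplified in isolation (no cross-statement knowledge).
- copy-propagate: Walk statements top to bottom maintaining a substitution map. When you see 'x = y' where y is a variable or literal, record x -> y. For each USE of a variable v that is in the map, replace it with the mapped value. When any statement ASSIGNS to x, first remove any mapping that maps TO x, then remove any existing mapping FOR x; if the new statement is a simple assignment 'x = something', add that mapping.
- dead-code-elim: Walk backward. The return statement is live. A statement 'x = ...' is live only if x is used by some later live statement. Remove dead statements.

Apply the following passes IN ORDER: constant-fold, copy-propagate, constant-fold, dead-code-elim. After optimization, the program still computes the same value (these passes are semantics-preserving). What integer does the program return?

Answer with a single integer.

Initial IR:
  c = 1
  y = c * 1
  v = c
  x = v + 0
  t = 3
  z = y
  return c
After constant-fold (7 stmts):
  c = 1
  y = c
  v = c
  x = v
  t = 3
  z = y
  return c
After copy-propagate (7 stmts):
  c = 1
  y = 1
  v = 1
  x = 1
  t = 3
  z = 1
  return 1
After constant-fold (7 stmts):
  c = 1
  y = 1
  v = 1
  x = 1
  t = 3
  z = 1
  return 1
After dead-code-elim (1 stmts):
  return 1
Evaluate:
  c = 1  =>  c = 1
  y = c * 1  =>  y = 1
  v = c  =>  v = 1
  x = v + 0  =>  x = 1
  t = 3  =>  t = 3
  z = y  =>  z = 1
  return c = 1

Answer: 1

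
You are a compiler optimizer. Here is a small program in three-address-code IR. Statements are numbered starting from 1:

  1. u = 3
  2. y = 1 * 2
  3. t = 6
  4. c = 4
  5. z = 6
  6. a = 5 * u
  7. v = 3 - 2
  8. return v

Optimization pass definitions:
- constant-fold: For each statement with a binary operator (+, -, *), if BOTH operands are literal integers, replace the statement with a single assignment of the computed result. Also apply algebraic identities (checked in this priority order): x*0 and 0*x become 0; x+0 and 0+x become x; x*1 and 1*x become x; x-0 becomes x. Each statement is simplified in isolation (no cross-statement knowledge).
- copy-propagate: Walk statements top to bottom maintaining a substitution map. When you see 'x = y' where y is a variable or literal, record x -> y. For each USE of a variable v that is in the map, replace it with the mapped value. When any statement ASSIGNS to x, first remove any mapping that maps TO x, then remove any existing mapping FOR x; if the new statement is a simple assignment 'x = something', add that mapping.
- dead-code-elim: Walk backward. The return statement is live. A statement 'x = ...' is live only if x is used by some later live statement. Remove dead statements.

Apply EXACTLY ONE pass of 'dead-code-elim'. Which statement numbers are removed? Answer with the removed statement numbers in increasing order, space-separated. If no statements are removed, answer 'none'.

Answer: 1 2 3 4 5 6

Derivation:
Backward liveness scan:
Stmt 1 'u = 3': DEAD (u not in live set [])
Stmt 2 'y = 1 * 2': DEAD (y not in live set [])
Stmt 3 't = 6': DEAD (t not in live set [])
Stmt 4 'c = 4': DEAD (c not in live set [])
Stmt 5 'z = 6': DEAD (z not in live set [])
Stmt 6 'a = 5 * u': DEAD (a not in live set [])
Stmt 7 'v = 3 - 2': KEEP (v is live); live-in = []
Stmt 8 'return v': KEEP (return); live-in = ['v']
Removed statement numbers: [1, 2, 3, 4, 5, 6]
Surviving IR:
  v = 3 - 2
  return v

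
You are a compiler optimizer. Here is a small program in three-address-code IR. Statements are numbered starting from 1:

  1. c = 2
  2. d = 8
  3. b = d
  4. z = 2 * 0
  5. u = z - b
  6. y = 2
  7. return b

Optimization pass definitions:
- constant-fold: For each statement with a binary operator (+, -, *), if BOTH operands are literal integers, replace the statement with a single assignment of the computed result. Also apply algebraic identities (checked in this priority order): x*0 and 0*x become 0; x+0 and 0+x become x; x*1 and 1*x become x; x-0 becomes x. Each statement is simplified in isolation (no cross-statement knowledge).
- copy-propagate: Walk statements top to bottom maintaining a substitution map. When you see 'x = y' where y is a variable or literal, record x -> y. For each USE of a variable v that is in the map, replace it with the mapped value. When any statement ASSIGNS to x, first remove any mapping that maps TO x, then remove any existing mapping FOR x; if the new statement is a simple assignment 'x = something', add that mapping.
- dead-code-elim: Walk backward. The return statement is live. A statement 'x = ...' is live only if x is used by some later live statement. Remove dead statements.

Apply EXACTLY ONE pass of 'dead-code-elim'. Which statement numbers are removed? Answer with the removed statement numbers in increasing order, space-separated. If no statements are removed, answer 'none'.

Answer: 1 4 5 6

Derivation:
Backward liveness scan:
Stmt 1 'c = 2': DEAD (c not in live set [])
Stmt 2 'd = 8': KEEP (d is live); live-in = []
Stmt 3 'b = d': KEEP (b is live); live-in = ['d']
Stmt 4 'z = 2 * 0': DEAD (z not in live set ['b'])
Stmt 5 'u = z - b': DEAD (u not in live set ['b'])
Stmt 6 'y = 2': DEAD (y not in live set ['b'])
Stmt 7 'return b': KEEP (return); live-in = ['b']
Removed statement numbers: [1, 4, 5, 6]
Surviving IR:
  d = 8
  b = d
  return b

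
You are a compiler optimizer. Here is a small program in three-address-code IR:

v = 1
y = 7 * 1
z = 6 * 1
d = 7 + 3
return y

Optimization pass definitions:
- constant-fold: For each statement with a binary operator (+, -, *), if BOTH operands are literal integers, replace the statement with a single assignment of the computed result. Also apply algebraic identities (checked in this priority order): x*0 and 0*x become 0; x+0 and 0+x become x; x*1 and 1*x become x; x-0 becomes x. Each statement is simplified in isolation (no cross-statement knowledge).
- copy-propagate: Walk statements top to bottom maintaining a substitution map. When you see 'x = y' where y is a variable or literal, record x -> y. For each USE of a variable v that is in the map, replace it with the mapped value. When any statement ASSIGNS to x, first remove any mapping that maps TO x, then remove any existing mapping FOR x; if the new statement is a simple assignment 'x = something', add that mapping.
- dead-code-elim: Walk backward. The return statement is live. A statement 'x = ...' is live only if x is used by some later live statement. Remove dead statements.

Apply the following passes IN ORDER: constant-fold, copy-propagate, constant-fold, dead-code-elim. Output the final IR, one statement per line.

Initial IR:
  v = 1
  y = 7 * 1
  z = 6 * 1
  d = 7 + 3
  return y
After constant-fold (5 stmts):
  v = 1
  y = 7
  z = 6
  d = 10
  return y
After copy-propagate (5 stmts):
  v = 1
  y = 7
  z = 6
  d = 10
  return 7
After constant-fold (5 stmts):
  v = 1
  y = 7
  z = 6
  d = 10
  return 7
After dead-code-elim (1 stmts):
  return 7

Answer: return 7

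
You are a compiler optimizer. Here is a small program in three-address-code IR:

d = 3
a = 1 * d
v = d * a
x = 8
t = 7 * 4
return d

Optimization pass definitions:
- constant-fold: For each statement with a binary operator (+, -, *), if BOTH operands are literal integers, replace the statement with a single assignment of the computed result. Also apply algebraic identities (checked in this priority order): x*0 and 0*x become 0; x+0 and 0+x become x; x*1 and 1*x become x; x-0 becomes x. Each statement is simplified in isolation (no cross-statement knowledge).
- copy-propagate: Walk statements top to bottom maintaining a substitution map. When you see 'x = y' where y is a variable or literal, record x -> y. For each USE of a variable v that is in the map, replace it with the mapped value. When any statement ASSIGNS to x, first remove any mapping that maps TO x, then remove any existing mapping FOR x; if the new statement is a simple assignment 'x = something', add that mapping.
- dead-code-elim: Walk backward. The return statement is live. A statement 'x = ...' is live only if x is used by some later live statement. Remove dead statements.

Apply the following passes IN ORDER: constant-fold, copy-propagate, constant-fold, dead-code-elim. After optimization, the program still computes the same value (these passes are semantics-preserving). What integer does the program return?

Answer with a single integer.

Initial IR:
  d = 3
  a = 1 * d
  v = d * a
  x = 8
  t = 7 * 4
  return d
After constant-fold (6 stmts):
  d = 3
  a = d
  v = d * a
  x = 8
  t = 28
  return d
After copy-propagate (6 stmts):
  d = 3
  a = 3
  v = 3 * 3
  x = 8
  t = 28
  return 3
After constant-fold (6 stmts):
  d = 3
  a = 3
  v = 9
  x = 8
  t = 28
  return 3
After dead-code-elim (1 stmts):
  return 3
Evaluate:
  d = 3  =>  d = 3
  a = 1 * d  =>  a = 3
  v = d * a  =>  v = 9
  x = 8  =>  x = 8
  t = 7 * 4  =>  t = 28
  return d = 3

Answer: 3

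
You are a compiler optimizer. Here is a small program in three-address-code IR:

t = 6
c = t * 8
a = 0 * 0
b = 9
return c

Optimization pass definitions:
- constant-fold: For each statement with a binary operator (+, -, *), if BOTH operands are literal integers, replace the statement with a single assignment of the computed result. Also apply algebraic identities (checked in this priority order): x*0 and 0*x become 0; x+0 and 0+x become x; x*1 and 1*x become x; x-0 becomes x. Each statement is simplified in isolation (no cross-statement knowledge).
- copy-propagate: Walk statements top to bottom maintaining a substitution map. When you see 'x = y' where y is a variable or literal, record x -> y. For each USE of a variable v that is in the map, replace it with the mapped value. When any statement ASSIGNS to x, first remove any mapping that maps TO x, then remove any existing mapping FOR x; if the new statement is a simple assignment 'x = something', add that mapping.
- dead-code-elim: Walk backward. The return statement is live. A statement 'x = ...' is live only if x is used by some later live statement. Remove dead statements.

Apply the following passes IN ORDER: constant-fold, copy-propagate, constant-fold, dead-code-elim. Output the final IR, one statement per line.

Answer: c = 48
return c

Derivation:
Initial IR:
  t = 6
  c = t * 8
  a = 0 * 0
  b = 9
  return c
After constant-fold (5 stmts):
  t = 6
  c = t * 8
  a = 0
  b = 9
  return c
After copy-propagate (5 stmts):
  t = 6
  c = 6 * 8
  a = 0
  b = 9
  return c
After constant-fold (5 stmts):
  t = 6
  c = 48
  a = 0
  b = 9
  return c
After dead-code-elim (2 stmts):
  c = 48
  return c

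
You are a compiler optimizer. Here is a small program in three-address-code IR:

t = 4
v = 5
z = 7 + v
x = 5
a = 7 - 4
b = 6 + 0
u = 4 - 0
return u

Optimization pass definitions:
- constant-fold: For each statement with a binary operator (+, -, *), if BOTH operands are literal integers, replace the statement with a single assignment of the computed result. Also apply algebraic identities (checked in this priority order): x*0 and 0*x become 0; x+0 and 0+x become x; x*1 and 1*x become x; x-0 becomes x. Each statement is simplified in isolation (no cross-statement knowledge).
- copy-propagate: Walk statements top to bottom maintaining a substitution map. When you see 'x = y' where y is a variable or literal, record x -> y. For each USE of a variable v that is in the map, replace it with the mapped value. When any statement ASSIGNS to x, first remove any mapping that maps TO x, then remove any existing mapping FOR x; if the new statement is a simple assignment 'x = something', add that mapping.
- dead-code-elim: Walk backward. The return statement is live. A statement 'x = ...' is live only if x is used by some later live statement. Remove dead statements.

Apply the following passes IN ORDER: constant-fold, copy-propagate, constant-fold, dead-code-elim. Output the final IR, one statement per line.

Answer: return 4

Derivation:
Initial IR:
  t = 4
  v = 5
  z = 7 + v
  x = 5
  a = 7 - 4
  b = 6 + 0
  u = 4 - 0
  return u
After constant-fold (8 stmts):
  t = 4
  v = 5
  z = 7 + v
  x = 5
  a = 3
  b = 6
  u = 4
  return u
After copy-propagate (8 stmts):
  t = 4
  v = 5
  z = 7 + 5
  x = 5
  a = 3
  b = 6
  u = 4
  return 4
After constant-fold (8 stmts):
  t = 4
  v = 5
  z = 12
  x = 5
  a = 3
  b = 6
  u = 4
  return 4
After dead-code-elim (1 stmts):
  return 4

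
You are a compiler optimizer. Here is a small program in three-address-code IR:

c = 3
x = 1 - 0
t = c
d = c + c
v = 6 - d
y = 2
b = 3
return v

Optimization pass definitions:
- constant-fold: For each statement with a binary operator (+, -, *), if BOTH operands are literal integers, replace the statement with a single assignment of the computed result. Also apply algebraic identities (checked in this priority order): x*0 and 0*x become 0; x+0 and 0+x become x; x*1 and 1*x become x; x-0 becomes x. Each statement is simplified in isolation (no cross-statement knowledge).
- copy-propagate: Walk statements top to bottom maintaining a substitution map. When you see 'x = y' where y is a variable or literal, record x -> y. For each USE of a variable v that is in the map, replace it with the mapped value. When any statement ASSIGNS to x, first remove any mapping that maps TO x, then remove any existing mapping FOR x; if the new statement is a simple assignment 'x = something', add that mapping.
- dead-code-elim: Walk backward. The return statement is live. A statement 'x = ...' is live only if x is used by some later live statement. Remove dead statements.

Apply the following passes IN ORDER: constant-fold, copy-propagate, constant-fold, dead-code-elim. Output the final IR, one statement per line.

Answer: d = 6
v = 6 - d
return v

Derivation:
Initial IR:
  c = 3
  x = 1 - 0
  t = c
  d = c + c
  v = 6 - d
  y = 2
  b = 3
  return v
After constant-fold (8 stmts):
  c = 3
  x = 1
  t = c
  d = c + c
  v = 6 - d
  y = 2
  b = 3
  return v
After copy-propagate (8 stmts):
  c = 3
  x = 1
  t = 3
  d = 3 + 3
  v = 6 - d
  y = 2
  b = 3
  return v
After constant-fold (8 stmts):
  c = 3
  x = 1
  t = 3
  d = 6
  v = 6 - d
  y = 2
  b = 3
  return v
After dead-code-elim (3 stmts):
  d = 6
  v = 6 - d
  return v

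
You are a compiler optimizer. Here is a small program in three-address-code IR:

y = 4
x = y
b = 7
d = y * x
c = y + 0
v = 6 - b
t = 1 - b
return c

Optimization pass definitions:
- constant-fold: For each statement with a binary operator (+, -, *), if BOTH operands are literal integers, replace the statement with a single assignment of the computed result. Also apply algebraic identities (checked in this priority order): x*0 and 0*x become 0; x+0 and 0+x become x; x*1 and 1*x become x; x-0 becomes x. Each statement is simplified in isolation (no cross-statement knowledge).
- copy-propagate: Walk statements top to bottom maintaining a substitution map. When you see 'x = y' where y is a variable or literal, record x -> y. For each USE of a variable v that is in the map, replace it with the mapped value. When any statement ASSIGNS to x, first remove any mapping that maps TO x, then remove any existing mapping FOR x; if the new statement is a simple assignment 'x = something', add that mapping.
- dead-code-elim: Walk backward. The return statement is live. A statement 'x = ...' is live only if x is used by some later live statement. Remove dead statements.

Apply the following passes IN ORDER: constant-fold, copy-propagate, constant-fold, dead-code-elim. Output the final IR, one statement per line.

Answer: return 4

Derivation:
Initial IR:
  y = 4
  x = y
  b = 7
  d = y * x
  c = y + 0
  v = 6 - b
  t = 1 - b
  return c
After constant-fold (8 stmts):
  y = 4
  x = y
  b = 7
  d = y * x
  c = y
  v = 6 - b
  t = 1 - b
  return c
After copy-propagate (8 stmts):
  y = 4
  x = 4
  b = 7
  d = 4 * 4
  c = 4
  v = 6 - 7
  t = 1 - 7
  return 4
After constant-fold (8 stmts):
  y = 4
  x = 4
  b = 7
  d = 16
  c = 4
  v = -1
  t = -6
  return 4
After dead-code-elim (1 stmts):
  return 4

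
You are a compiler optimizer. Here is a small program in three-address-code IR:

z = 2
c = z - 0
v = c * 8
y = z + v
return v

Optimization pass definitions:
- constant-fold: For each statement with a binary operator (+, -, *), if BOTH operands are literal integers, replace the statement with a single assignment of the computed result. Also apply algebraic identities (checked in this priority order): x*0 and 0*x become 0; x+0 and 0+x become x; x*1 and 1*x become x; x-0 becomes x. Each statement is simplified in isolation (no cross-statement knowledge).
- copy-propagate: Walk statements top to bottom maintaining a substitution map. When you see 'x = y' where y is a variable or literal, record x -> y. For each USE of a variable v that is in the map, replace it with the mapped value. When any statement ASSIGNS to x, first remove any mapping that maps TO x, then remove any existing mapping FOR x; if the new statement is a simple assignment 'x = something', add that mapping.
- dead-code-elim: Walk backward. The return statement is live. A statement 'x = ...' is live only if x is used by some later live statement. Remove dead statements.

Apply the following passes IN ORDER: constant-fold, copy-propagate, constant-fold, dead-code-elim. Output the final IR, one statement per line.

Initial IR:
  z = 2
  c = z - 0
  v = c * 8
  y = z + v
  return v
After constant-fold (5 stmts):
  z = 2
  c = z
  v = c * 8
  y = z + v
  return v
After copy-propagate (5 stmts):
  z = 2
  c = 2
  v = 2 * 8
  y = 2 + v
  return v
After constant-fold (5 stmts):
  z = 2
  c = 2
  v = 16
  y = 2 + v
  return v
After dead-code-elim (2 stmts):
  v = 16
  return v

Answer: v = 16
return v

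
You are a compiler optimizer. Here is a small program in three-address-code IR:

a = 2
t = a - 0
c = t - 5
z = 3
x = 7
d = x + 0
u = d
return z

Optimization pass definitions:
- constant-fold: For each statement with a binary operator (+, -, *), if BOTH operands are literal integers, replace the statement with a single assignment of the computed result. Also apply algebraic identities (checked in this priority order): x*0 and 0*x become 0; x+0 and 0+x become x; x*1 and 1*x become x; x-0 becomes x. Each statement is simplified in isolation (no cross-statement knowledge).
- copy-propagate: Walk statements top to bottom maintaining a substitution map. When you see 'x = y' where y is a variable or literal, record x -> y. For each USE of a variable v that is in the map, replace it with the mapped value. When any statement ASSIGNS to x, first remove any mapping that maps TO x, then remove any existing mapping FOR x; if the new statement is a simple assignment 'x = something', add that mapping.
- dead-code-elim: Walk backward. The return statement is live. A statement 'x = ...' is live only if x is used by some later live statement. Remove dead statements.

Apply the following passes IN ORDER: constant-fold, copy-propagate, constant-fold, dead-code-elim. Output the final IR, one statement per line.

Answer: return 3

Derivation:
Initial IR:
  a = 2
  t = a - 0
  c = t - 5
  z = 3
  x = 7
  d = x + 0
  u = d
  return z
After constant-fold (8 stmts):
  a = 2
  t = a
  c = t - 5
  z = 3
  x = 7
  d = x
  u = d
  return z
After copy-propagate (8 stmts):
  a = 2
  t = 2
  c = 2 - 5
  z = 3
  x = 7
  d = 7
  u = 7
  return 3
After constant-fold (8 stmts):
  a = 2
  t = 2
  c = -3
  z = 3
  x = 7
  d = 7
  u = 7
  return 3
After dead-code-elim (1 stmts):
  return 3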